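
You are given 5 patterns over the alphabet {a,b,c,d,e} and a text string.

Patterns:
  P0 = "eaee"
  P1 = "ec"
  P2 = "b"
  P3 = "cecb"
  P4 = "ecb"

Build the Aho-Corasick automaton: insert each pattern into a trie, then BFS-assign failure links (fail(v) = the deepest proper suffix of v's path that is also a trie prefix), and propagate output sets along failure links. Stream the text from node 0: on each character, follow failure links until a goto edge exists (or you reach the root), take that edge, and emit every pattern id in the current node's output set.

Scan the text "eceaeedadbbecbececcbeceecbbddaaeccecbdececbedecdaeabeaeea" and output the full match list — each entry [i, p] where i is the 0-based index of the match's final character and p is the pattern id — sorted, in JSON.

Build automaton:
Trie (insert patterns):
  0='ε' goto b→6 c→7 e→1
  1='e' goto a→2 c→5
  2='ea' goto e→3
  3='eae' goto e→4
  4='eaee' goto ·  [P0 ends]
  5='ec' goto b→11  [P1 ends]
  6='b' goto ·  [P2 ends]
  7='c' goto e→8
  8='ce' goto c→9
  9='cec' goto b→10
  10='cecb' goto ·  [P3 ends]
  11='ecb' goto ·  [P4 ends]

Failure links (BFS by depth):
  fail(1) 'e': from fail(0)=0 chase 'e': 0 ⇒ 0;  out=∅∪out(0)=∅
  fail(6) 'b': from fail(0)=0 chase 'b': 0 ⇒ 0;  out={2}∪out(0)={2}
  fail(7) 'c': from fail(0)=0 chase 'c': 0 ⇒ 0;  out=∅∪out(0)=∅
  fail(2) 'ea': from fail(1)=0 chase 'a': 0 ⇒ 0;  out=∅∪out(0)=∅
  fail(5) 'ec': from fail(1)=0 chase 'c': 0 ⇒ 7;  out={1}∪out(7)={1}
  fail(8) 'ce': from fail(7)=0 chase 'e': 0 ⇒ 1;  out=∅∪out(1)=∅
  fail(3) 'eae': from fail(2)=0 chase 'e': 0 ⇒ 1;  out=∅∪out(1)=∅
  fail(9) 'cec': from fail(8)=1 chase 'c': 1 ⇒ 5;  out=∅∪out(5)={1}
  fail(11) 'ecb': from fail(5)=7 chase 'b': 7→0 ⇒ 6;  out={4}∪out(6)={2,4}
  fail(4) 'eaee': from fail(3)=1 chase 'e': 1→0 ⇒ 1;  out={0}∪out(1)={0}
  fail(10) 'cecb': from fail(9)=5 chase 'b': 5 ⇒ 11;  out={3}∪out(11)={2,3,4}

Text stream:
[0] read 'e'  n0⇒n1
[1] read 'c'  n1⇒n5  → match P1@[0:1]
[2] read 'e'  n5⇒n8 ·f
[3] read 'a'  n8⇒n2 ·f
[4] read 'e'  n2⇒n3
[5] read 'e'  n3⇒n4  → match P0@[2:5]
[6] read 'd'  n4⇒n0 ·f
[7] read 'a'  n0⇒n0
[8] read 'd'  n0⇒n0
[9] read 'b'  n0⇒n6  → match P2@[9:9]
[10] read 'b'  n6⇒n6 ·f  → match P2@[10:10]
[11] read 'e'  n6⇒n1 ·f
[12] read 'c'  n1⇒n5  → match P1@[11:12]
[13] read 'b'  n5⇒n11  → match P2@[13:13],P4@[11:13]
[14] read 'e'  n11⇒n1 ·f
[15] read 'c'  n1⇒n5  → match P1@[14:15]
[16] read 'e'  n5⇒n8 ·f
[17] read 'c'  n8⇒n9  → match P1@[16:17]
[18] read 'c'  n9⇒n7 ·f
[19] read 'b'  n7⇒n6 ·f  → match P2@[19:19]
[20] read 'e'  n6⇒n1 ·f
[21] read 'c'  n1⇒n5  → match P1@[20:21]
[22] read 'e'  n5⇒n8 ·f
[23] read 'e'  n8⇒n1 ·f
[24] read 'c'  n1⇒n5  → match P1@[23:24]
[25] read 'b'  n5⇒n11  → match P2@[25:25],P4@[23:25]
[26] read 'b'  n11⇒n6 ·f  → match P2@[26:26]
[27] read 'd'  n6⇒n0 ·f
[28] read 'd'  n0⇒n0
[29] read 'a'  n0⇒n0
[30] read 'a'  n0⇒n0
[31] read 'e'  n0⇒n1
[32] read 'c'  n1⇒n5  → match P1@[31:32]
[33] read 'c'  n5⇒n7 ·f
[34] read 'e'  n7⇒n8
[35] read 'c'  n8⇒n9  → match P1@[34:35]
[36] read 'b'  n9⇒n10  → match P2@[36:36],P3@[33:36],P4@[34:36]
[37] read 'd'  n10⇒n0 ·f
[38] read 'e'  n0⇒n1
[39] read 'c'  n1⇒n5  → match P1@[38:39]
[40] read 'e'  n5⇒n8 ·f
[41] read 'c'  n8⇒n9  → match P1@[40:41]
[42] read 'b'  n9⇒n10  → match P2@[42:42],P3@[39:42],P4@[40:42]
[43] read 'e'  n10⇒n1 ·f
[44] read 'd'  n1⇒n0 ·f
[45] read 'e'  n0⇒n1
[46] read 'c'  n1⇒n5  → match P1@[45:46]
[47] read 'd'  n5⇒n0 ·f
[48] read 'a'  n0⇒n0
[49] read 'e'  n0⇒n1
[50] read 'a'  n1⇒n2
[51] read 'b'  n2⇒n6 ·f  → match P2@[51:51]
[52] read 'e'  n6⇒n1 ·f
[53] read 'a'  n1⇒n2
[54] read 'e'  n2⇒n3
[55] read 'e'  n3⇒n4  → match P0@[52:55]
[56] read 'a'  n4⇒n2 ·f

Result: [[1,1],[5,0],[9,2],[10,2],[12,1],[13,2],[13,4],[15,1],[17,1],[19,2],[21,1],[24,1],[25,2],[25,4],[26,2],[32,1],[35,1],[36,2],[36,3],[36,4],[39,1],[41,1],[42,2],[42,3],[42,4],[46,1],[51,2],[55,0]]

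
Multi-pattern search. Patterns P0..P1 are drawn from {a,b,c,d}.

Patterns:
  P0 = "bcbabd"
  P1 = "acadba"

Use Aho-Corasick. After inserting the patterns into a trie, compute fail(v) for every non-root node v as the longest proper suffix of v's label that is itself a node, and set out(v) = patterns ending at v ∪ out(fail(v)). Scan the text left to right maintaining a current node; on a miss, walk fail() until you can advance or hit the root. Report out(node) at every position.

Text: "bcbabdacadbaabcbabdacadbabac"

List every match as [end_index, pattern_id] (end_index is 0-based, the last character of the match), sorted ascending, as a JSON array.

Build:
Trie nodes:
  n0 'ε': a→7 b→1
  n1 'b': c→2
  n2 'bc': b→3
  n3 'bcb': a→4
  n4 'bcba': b→5
  n5 'bcbab': d→6
  n6 'bcbabd': ·  [P0 ends]
  n7 'a': c→8
  n8 'ac': a→9
  n9 'aca': d→10
  n10 'acad': b→11
  n11 'acadb': a→12
  n12 'acadba': ·  [P1 ends]

Failure links (BFS by depth):
  fail(1) 'b': from fail(0)=0 chase 'b': 0 ⇒ 0;  out=∅∪out(0)=∅
  fail(7) 'a': from fail(0)=0 chase 'a': 0 ⇒ 0;  out=∅∪out(0)=∅
  fail(2) 'bc': from fail(1)=0 chase 'c': 0 ⇒ 0;  out=∅∪out(0)=∅
  fail(8) 'ac': from fail(7)=0 chase 'c': 0 ⇒ 0;  out=∅∪out(0)=∅
  fail(3) 'bcb': from fail(2)=0 chase 'b': 0 ⇒ 1;  out=∅∪out(1)=∅
  fail(9) 'aca': from fail(8)=0 chase 'a': 0 ⇒ 7;  out=∅∪out(7)=∅
  fail(4) 'bcba': from fail(3)=1 chase 'a': 1→0 ⇒ 7;  out=∅∪out(7)=∅
  fail(10) 'acad': from fail(9)=7 chase 'd': 7→0 ⇒ 0;  out=∅∪out(0)=∅
  fail(5) 'bcbab': from fail(4)=7 chase 'b': 7→0 ⇒ 1;  out=∅∪out(1)=∅
  fail(11) 'acadb': from fail(10)=0 chase 'b': 0 ⇒ 1;  out=∅∪out(1)=∅
  fail(6) 'bcbabd': from fail(5)=1 chase 'd': 1→0 ⇒ 0;  out={0}∪out(0)={0}
  fail(12) 'acadba': from fail(11)=1 chase 'a': 1→0 ⇒ 7;  out={1}∪out(7)={1}

Text stream:
i=0 'b': node 0→1
i=1 'c': node 1→2
i=2 'b': node 2→3
i=3 'a': node 3→4
i=4 'b': node 4→5
i=5 'd': node 5→6  → match P0@[0:5]
i=6 'a': node 6→7 (fail-walked)
i=7 'c': node 7→8
i=8 'a': node 8→9
i=9 'd': node 9→10
i=10 'b': node 10→11
i=11 'a': node 11→12  → match P1@[6:11]
i=12 'a': node 12→7 (fail-walked)
i=13 'b': node 7→1 (fail-walked)
i=14 'c': node 1→2
i=15 'b': node 2→3
i=16 'a': node 3→4
i=17 'b': node 4→5
i=18 'd': node 5→6  → match P0@[13:18]
i=19 'a': node 6→7 (fail-walked)
i=20 'c': node 7→8
i=21 'a': node 8→9
i=22 'd': node 9→10
i=23 'b': node 10→11
i=24 'a': node 11→12  → match P1@[19:24]
i=25 'b': node 12→1 (fail-walked)
i=26 'a': node 1→7 (fail-walked)
i=27 'c': node 7→8

Result: [[5,0],[11,1],[18,0],[24,1]]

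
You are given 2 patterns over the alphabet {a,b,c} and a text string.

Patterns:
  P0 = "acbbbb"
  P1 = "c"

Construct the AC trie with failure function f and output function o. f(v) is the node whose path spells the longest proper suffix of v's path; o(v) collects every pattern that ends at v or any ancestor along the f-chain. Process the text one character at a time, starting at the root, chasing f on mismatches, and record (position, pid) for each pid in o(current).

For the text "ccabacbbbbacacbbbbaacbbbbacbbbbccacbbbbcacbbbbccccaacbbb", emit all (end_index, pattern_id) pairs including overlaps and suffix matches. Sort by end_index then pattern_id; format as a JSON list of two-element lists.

Build automaton:
Trie (insert patterns):
  n0 'ε': a→1 c→7
  n1 'a': c→2
  n2 'ac': b→3
  n3 'acb': b→4
  n4 'acbb': b→5
  n5 'acbbb': b→6
  n6 'acbbbb': ·  [P0 ends]
  n7 'c': ·  [P1 ends]

Failure links (BFS by depth):
  n1('a'): parent n0 fail=0; on 'a' 0 → fail=0;  out ∅∪∅=∅
  n7('c'): parent n0 fail=0; on 'c' 0 → fail=0;  out {1}∪∅={1}
  n2('ac'): parent n1 fail=0; on 'c' 0 → fail=7;  out ∅∪{1}={1}
  n3('acb'): parent n2 fail=7; on 'b' 7→0 → fail=0;  out ∅∪∅=∅
  n4('acbb'): parent n3 fail=0; on 'b' 0 → fail=0;  out ∅∪∅=∅
  n5('acbbb'): parent n4 fail=0; on 'b' 0 → fail=0;  out ∅∪∅=∅
  n6('acbbbb'): parent n5 fail=0; on 'b' 0 → fail=0;  out {0}∪∅={0}

Scan:
[0] read 'c'  n0⇒n7  emit P1@[0:0]
[1] read 'c'  n7⇒n7 ·f  emit P1@[1:1]
[2] read 'a'  n7⇒n1 ·f
[3] read 'b'  n1⇒n0 ·f
[4] read 'a'  n0⇒n1
[5] read 'c'  n1⇒n2  emit P1@[5:5]
[6] read 'b'  n2⇒n3
[7] read 'b'  n3⇒n4
[8] read 'b'  n4⇒n5
[9] read 'b'  n5⇒n6  emit P0@[4:9]
[10] read 'a'  n6⇒n1 ·f
[11] read 'c'  n1⇒n2  emit P1@[11:11]
[12] read 'a'  n2⇒n1 ·f
[13] read 'c'  n1⇒n2  emit P1@[13:13]
[14] read 'b'  n2⇒n3
[15] read 'b'  n3⇒n4
[16] read 'b'  n4⇒n5
[17] read 'b'  n5⇒n6  emit P0@[12:17]
[18] read 'a'  n6⇒n1 ·f
[19] read 'a'  n1⇒n1 ·f
[20] read 'c'  n1⇒n2  emit P1@[20:20]
[21] read 'b'  n2⇒n3
[22] read 'b'  n3⇒n4
[23] read 'b'  n4⇒n5
[24] read 'b'  n5⇒n6  emit P0@[19:24]
[25] read 'a'  n6⇒n1 ·f
[26] read 'c'  n1⇒n2  emit P1@[26:26]
[27] read 'b'  n2⇒n3
[28] read 'b'  n3⇒n4
[29] read 'b'  n4⇒n5
[30] read 'b'  n5⇒n6  emit P0@[25:30]
[31] read 'c'  n6⇒n7 ·f  emit P1@[31:31]
[32] read 'c'  n7⇒n7 ·f  emit P1@[32:32]
[33] read 'a'  n7⇒n1 ·f
[34] read 'c'  n1⇒n2  emit P1@[34:34]
[35] read 'b'  n2⇒n3
[36] read 'b'  n3⇒n4
[37] read 'b'  n4⇒n5
[38] read 'b'  n5⇒n6  emit P0@[33:38]
[39] read 'c'  n6⇒n7 ·f  emit P1@[39:39]
[40] read 'a'  n7⇒n1 ·f
[41] read 'c'  n1⇒n2  emit P1@[41:41]
[42] read 'b'  n2⇒n3
[43] read 'b'  n3⇒n4
[44] read 'b'  n4⇒n5
[45] read 'b'  n5⇒n6  emit P0@[40:45]
[46] read 'c'  n6⇒n7 ·f  emit P1@[46:46]
[47] read 'c'  n7⇒n7 ·f  emit P1@[47:47]
[48] read 'c'  n7⇒n7 ·f  emit P1@[48:48]
[49] read 'c'  n7⇒n7 ·f  emit P1@[49:49]
[50] read 'a'  n7⇒n1 ·f
[51] read 'a'  n1⇒n1 ·f
[52] read 'c'  n1⇒n2  emit P1@[52:52]
[53] read 'b'  n2⇒n3
[54] read 'b'  n3⇒n4
[55] read 'b'  n4⇒n5

All matches (sorted): [[0,1],[1,1],[5,1],[9,0],[11,1],[13,1],[17,0],[20,1],[24,0],[26,1],[30,0],[31,1],[32,1],[34,1],[38,0],[39,1],[41,1],[45,0],[46,1],[47,1],[48,1],[49,1],[52,1]]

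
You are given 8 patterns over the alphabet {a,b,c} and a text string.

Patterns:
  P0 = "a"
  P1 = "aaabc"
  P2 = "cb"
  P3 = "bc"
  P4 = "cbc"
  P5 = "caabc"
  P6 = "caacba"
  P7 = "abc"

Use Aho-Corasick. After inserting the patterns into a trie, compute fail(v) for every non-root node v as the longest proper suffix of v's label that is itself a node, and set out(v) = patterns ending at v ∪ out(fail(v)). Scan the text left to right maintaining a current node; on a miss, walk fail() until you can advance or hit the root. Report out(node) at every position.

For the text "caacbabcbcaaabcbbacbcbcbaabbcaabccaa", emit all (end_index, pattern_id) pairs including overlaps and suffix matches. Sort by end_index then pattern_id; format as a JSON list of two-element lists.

Build:
Trie (insert patterns):
  0='ε' goto a→1 b→8 c→6
  1='a' goto a→2 b→18  ←P0
  2='aa' goto a→3
  3='aaa' goto b→4
  4='aaab' goto c→5
  5='aaabc' goto ·  ←P1
  6='c' goto a→11 b→7
  7='cb' goto c→10  ←P2
  8='b' goto c→9
  9='bc' goto ·  ←P3
  10='cbc' goto ·  ←P4
  11='ca' goto a→12
  12='caa' goto b→13 c→15
  13='caab' goto c→14
  14='caabc' goto ·  ←P5
  15='caac' goto b→16
  16='caacb' goto a→17
  17='caacba' goto ·  ←P6
  18='ab' goto c→19
  19='abc' goto ·  ←P7

Failure links (BFS by depth):
  fail(1) 'a': from fail(0)=0 chase 'a': 0 ⇒ 0;  out={0}∪out(0)={0}
  fail(6) 'c': from fail(0)=0 chase 'c': 0 ⇒ 0;  out=∅∪out(0)=∅
  fail(8) 'b': from fail(0)=0 chase 'b': 0 ⇒ 0;  out=∅∪out(0)=∅
  fail(2) 'aa': from fail(1)=0 chase 'a': 0 ⇒ 1;  out=∅∪out(1)={0}
  fail(7) 'cb': from fail(6)=0 chase 'b': 0 ⇒ 8;  out={2}∪out(8)={2}
  fail(9) 'bc': from fail(8)=0 chase 'c': 0 ⇒ 6;  out={3}∪out(6)={3}
  fail(11) 'ca': from fail(6)=0 chase 'a': 0 ⇒ 1;  out=∅∪out(1)={0}
  fail(18) 'ab': from fail(1)=0 chase 'b': 0 ⇒ 8;  out=∅∪out(8)=∅
  fail(3) 'aaa': from fail(2)=1 chase 'a': 1 ⇒ 2;  out=∅∪out(2)={0}
  fail(10) 'cbc': from fail(7)=8 chase 'c': 8 ⇒ 9;  out={4}∪out(9)={3,4}
  fail(12) 'caa': from fail(11)=1 chase 'a': 1 ⇒ 2;  out=∅∪out(2)={0}
  fail(19) 'abc': from fail(18)=8 chase 'c': 8 ⇒ 9;  out={7}∪out(9)={3,7}
  fail(4) 'aaab': from fail(3)=2 chase 'b': 2→1 ⇒ 18;  out=∅∪out(18)=∅
  fail(13) 'caab': from fail(12)=2 chase 'b': 2→1 ⇒ 18;  out=∅∪out(18)=∅
  fail(15) 'caac': from fail(12)=2 chase 'c': 2→1→0 ⇒ 6;  out=∅∪out(6)=∅
  fail(5) 'aaabc': from fail(4)=18 chase 'c': 18 ⇒ 19;  out={1}∪out(19)={1,3,7}
  fail(14) 'caabc': from fail(13)=18 chase 'c': 18 ⇒ 19;  out={5}∪out(19)={3,5,7}
  fail(16) 'caacb': from fail(15)=6 chase 'b': 6 ⇒ 7;  out=∅∪out(7)={2}
  fail(17) 'caacba': from fail(16)=7 chase 'a': 7→8→0 ⇒ 1;  out={6}∪out(1)={0,6}

Scan:
[0] read 'c'  n0⇒n6
[1] read 'a'  n6⇒n11  emit P0@[1:1]
[2] read 'a'  n11⇒n12  emit P0@[2:2]
[3] read 'c'  n12⇒n15
[4] read 'b'  n15⇒n16  emit P2@[3:4]
[5] read 'a'  n16⇒n17  emit P0@[5:5],P6@[0:5]
[6] read 'b'  n17⇒n18 (via fail)
[7] read 'c'  n18⇒n19  emit P3@[6:7],P7@[5:7]
[8] read 'b'  n19⇒n7 (via fail)  emit P2@[7:8]
[9] read 'c'  n7⇒n10  emit P3@[8:9],P4@[7:9]
[10] read 'a'  n10⇒n11 (via fail)  emit P0@[10:10]
[11] read 'a'  n11⇒n12  emit P0@[11:11]
[12] read 'a'  n12⇒n3 (via fail)  emit P0@[12:12]
[13] read 'b'  n3⇒n4
[14] read 'c'  n4⇒n5  emit P1@[10:14],P3@[13:14],P7@[12:14]
[15] read 'b'  n5⇒n7 (via fail)  emit P2@[14:15]
[16] read 'b'  n7⇒n8 (via fail)
[17] read 'a'  n8⇒n1 (via fail)  emit P0@[17:17]
[18] read 'c'  n1⇒n6 (via fail)
[19] read 'b'  n6⇒n7  emit P2@[18:19]
[20] read 'c'  n7⇒n10  emit P3@[19:20],P4@[18:20]
[21] read 'b'  n10⇒n7 (via fail)  emit P2@[20:21]
[22] read 'c'  n7⇒n10  emit P3@[21:22],P4@[20:22]
[23] read 'b'  n10⇒n7 (via fail)  emit P2@[22:23]
[24] read 'a'  n7⇒n1 (via fail)  emit P0@[24:24]
[25] read 'a'  n1⇒n2  emit P0@[25:25]
[26] read 'b'  n2⇒n18 (via fail)
[27] read 'b'  n18⇒n8 (via fail)
[28] read 'c'  n8⇒n9  emit P3@[27:28]
[29] read 'a'  n9⇒n11 (via fail)  emit P0@[29:29]
[30] read 'a'  n11⇒n12  emit P0@[30:30]
[31] read 'b'  n12⇒n13
[32] read 'c'  n13⇒n14  emit P3@[31:32],P5@[28:32],P7@[30:32]
[33] read 'c'  n14⇒n6 (via fail)
[34] read 'a'  n6⇒n11  emit P0@[34:34]
[35] read 'a'  n11⇒n12  emit P0@[35:35]

All matches (sorted): [[1,0],[2,0],[4,2],[5,0],[5,6],[7,3],[7,7],[8,2],[9,3],[9,4],[10,0],[11,0],[12,0],[14,1],[14,3],[14,7],[15,2],[17,0],[19,2],[20,3],[20,4],[21,2],[22,3],[22,4],[23,2],[24,0],[25,0],[28,3],[29,0],[30,0],[32,3],[32,5],[32,7],[34,0],[35,0]]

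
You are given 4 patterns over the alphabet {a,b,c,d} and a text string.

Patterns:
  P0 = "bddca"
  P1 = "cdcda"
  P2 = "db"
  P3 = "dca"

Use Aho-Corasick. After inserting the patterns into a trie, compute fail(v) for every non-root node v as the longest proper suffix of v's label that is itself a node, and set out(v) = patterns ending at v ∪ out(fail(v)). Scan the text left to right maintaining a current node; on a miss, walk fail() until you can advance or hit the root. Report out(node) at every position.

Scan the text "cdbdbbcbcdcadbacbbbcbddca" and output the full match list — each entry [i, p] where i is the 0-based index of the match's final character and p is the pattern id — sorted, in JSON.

Construct AC machine:
Trie nodes:
  0='ε' goto b→1 c→6 d→11
  1='b' goto d→2
  2='bd' goto d→3
  3='bdd' goto c→4
  4='bddc' goto a→5
  5='bddca' goto ·  ←P0
  6='c' goto d→7
  7='cd' goto c→8
  8='cdc' goto d→9
  9='cdcd' goto a→10
  10='cdcda' goto ·  ←P1
  11='d' goto b→12 c→13
  12='db' goto ·  ←P2
  13='dc' goto a→14
  14='dca' goto ·  ←P3

Failure links (BFS by depth):
  fail(1) 'b': from fail(0)=0 chase 'b': 0 ⇒ 0;  out=∅∪out(0)=∅
  fail(6) 'c': from fail(0)=0 chase 'c': 0 ⇒ 0;  out=∅∪out(0)=∅
  fail(11) 'd': from fail(0)=0 chase 'd': 0 ⇒ 0;  out=∅∪out(0)=∅
  fail(2) 'bd': from fail(1)=0 chase 'd': 0 ⇒ 11;  out=∅∪out(11)=∅
  fail(7) 'cd': from fail(6)=0 chase 'd': 0 ⇒ 11;  out=∅∪out(11)=∅
  fail(12) 'db': from fail(11)=0 chase 'b': 0 ⇒ 1;  out={2}∪out(1)={2}
  fail(13) 'dc': from fail(11)=0 chase 'c': 0 ⇒ 6;  out=∅∪out(6)=∅
  fail(3) 'bdd': from fail(2)=11 chase 'd': 11→0 ⇒ 11;  out=∅∪out(11)=∅
  fail(8) 'cdc': from fail(7)=11 chase 'c': 11 ⇒ 13;  out=∅∪out(13)=∅
  fail(14) 'dca': from fail(13)=6 chase 'a': 6→0 ⇒ 0;  out={3}∪out(0)={3}
  fail(4) 'bddc': from fail(3)=11 chase 'c': 11 ⇒ 13;  out=∅∪out(13)=∅
  fail(9) 'cdcd': from fail(8)=13 chase 'd': 13→6 ⇒ 7;  out=∅∪out(7)=∅
  fail(5) 'bddca': from fail(4)=13 chase 'a': 13 ⇒ 14;  out={0}∪out(14)={0,3}
  fail(10) 'cdcda': from fail(9)=7 chase 'a': 7→11→0 ⇒ 0;  out={1}∪out(0)={1}

Scan:
pos 0 'c': at 6
pos 1 'd': at 7
pos 2 'b': at 12 (fail-walked)  emit P2@[1:2]
pos 3 'd': at 2 (fail-walked)
pos 4 'b': at 12 (fail-walked)  emit P2@[3:4]
pos 5 'b': at 1 (fail-walked)
pos 6 'c': at 6 (fail-walked)
pos 7 'b': at 1 (fail-walked)
pos 8 'c': at 6 (fail-walked)
pos 9 'd': at 7
pos 10 'c': at 8
pos 11 'a': at 14 (fail-walked)  emit P3@[9:11]
pos 12 'd': at 11 (fail-walked)
pos 13 'b': at 12  emit P2@[12:13]
pos 14 'a': at 0 (fail-walked)
pos 15 'c': at 6
pos 16 'b': at 1 (fail-walked)
pos 17 'b': at 1 (fail-walked)
pos 18 'b': at 1 (fail-walked)
pos 19 'c': at 6 (fail-walked)
pos 20 'b': at 1 (fail-walked)
pos 21 'd': at 2
pos 22 'd': at 3
pos 23 'c': at 4
pos 24 'a': at 5  emit P0@[20:24],P3@[22:24]

Matches: [[2,2],[4,2],[11,3],[13,2],[24,0],[24,3]]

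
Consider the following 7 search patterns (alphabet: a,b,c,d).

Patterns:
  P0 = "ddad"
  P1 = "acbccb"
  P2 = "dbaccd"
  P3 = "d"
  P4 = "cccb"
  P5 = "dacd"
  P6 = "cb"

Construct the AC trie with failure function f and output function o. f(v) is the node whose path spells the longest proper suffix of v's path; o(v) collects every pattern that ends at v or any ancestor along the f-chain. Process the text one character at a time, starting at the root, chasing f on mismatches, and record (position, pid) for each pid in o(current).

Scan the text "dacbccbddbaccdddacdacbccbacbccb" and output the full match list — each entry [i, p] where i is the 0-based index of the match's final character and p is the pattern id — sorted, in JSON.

Build:
Trie (insert patterns):
  n0 'ε': a→5 c→16 d→1
  n1 'd': a→20 b→11 d→2  [P3 ends]
  n2 'dd': a→3
  n3 'dda': d→4
  n4 'ddad': ·  [P0 ends]
  n5 'a': c→6
  n6 'ac': b→7
  n7 'acb': c→8
  n8 'acbc': c→9
  n9 'acbcc': b→10
  n10 'acbccb': ·  [P1 ends]
  n11 'db': a→12
  n12 'dba': c→13
  n13 'dbac': c→14
  n14 'dbacc': d→15
  n15 'dbaccd': ·  [P2 ends]
  n16 'c': b→23 c→17
  n17 'cc': c→18
  n18 'ccc': b→19
  n19 'cccb': ·  [P4 ends]
  n20 'da': c→21
  n21 'dac': d→22
  n22 'dacd': ·  [P5 ends]
  n23 'cb': ·  [P6 ends]

Failure links (BFS by depth):
  fail(1) 'd': from fail(0)=0 chase 'd': 0 ⇒ 0;  out={3}∪out(0)={3}
  fail(5) 'a': from fail(0)=0 chase 'a': 0 ⇒ 0;  out=∅∪out(0)=∅
  fail(16) 'c': from fail(0)=0 chase 'c': 0 ⇒ 0;  out=∅∪out(0)=∅
  fail(2) 'dd': from fail(1)=0 chase 'd': 0 ⇒ 1;  out=∅∪out(1)={3}
  fail(6) 'ac': from fail(5)=0 chase 'c': 0 ⇒ 16;  out=∅∪out(16)=∅
  fail(11) 'db': from fail(1)=0 chase 'b': 0 ⇒ 0;  out=∅∪out(0)=∅
  fail(17) 'cc': from fail(16)=0 chase 'c': 0 ⇒ 16;  out=∅∪out(16)=∅
  fail(20) 'da': from fail(1)=0 chase 'a': 0 ⇒ 5;  out=∅∪out(5)=∅
  fail(23) 'cb': from fail(16)=0 chase 'b': 0 ⇒ 0;  out={6}∪out(0)={6}
  fail(3) 'dda': from fail(2)=1 chase 'a': 1 ⇒ 20;  out=∅∪out(20)=∅
  fail(7) 'acb': from fail(6)=16 chase 'b': 16 ⇒ 23;  out=∅∪out(23)={6}
  fail(12) 'dba': from fail(11)=0 chase 'a': 0 ⇒ 5;  out=∅∪out(5)=∅
  fail(18) 'ccc': from fail(17)=16 chase 'c': 16 ⇒ 17;  out=∅∪out(17)=∅
  fail(21) 'dac': from fail(20)=5 chase 'c': 5 ⇒ 6;  out=∅∪out(6)=∅
  fail(4) 'ddad': from fail(3)=20 chase 'd': 20→5→0 ⇒ 1;  out={0}∪out(1)={0,3}
  fail(8) 'acbc': from fail(7)=23 chase 'c': 23→0 ⇒ 16;  out=∅∪out(16)=∅
  fail(13) 'dbac': from fail(12)=5 chase 'c': 5 ⇒ 6;  out=∅∪out(6)=∅
  fail(19) 'cccb': from fail(18)=17 chase 'b': 17→16 ⇒ 23;  out={4}∪out(23)={4,6}
  fail(22) 'dacd': from fail(21)=6 chase 'd': 6→16→0 ⇒ 1;  out={5}∪out(1)={3,5}
  fail(9) 'acbcc': from fail(8)=16 chase 'c': 16 ⇒ 17;  out=∅∪out(17)=∅
  fail(14) 'dbacc': from fail(13)=6 chase 'c': 6→16 ⇒ 17;  out=∅∪out(17)=∅
  fail(10) 'acbccb': from fail(9)=17 chase 'b': 17→16 ⇒ 23;  out={1}∪out(23)={1,6}
  fail(15) 'dbaccd': from fail(14)=17 chase 'd': 17→16→0 ⇒ 1;  out={2}∪out(1)={2,3}

Run:
pos 0 'd': at 1  ** P3@[0:0]
pos 1 'a': at 20
pos 2 'c': at 21
pos 3 'b': at 7 (via fail)  ** P6@[2:3]
pos 4 'c': at 8
pos 5 'c': at 9
pos 6 'b': at 10  ** P1@[1:6],P6@[5:6]
pos 7 'd': at 1 (via fail)  ** P3@[7:7]
pos 8 'd': at 2  ** P3@[8:8]
pos 9 'b': at 11 (via fail)
pos 10 'a': at 12
pos 11 'c': at 13
pos 12 'c': at 14
pos 13 'd': at 15  ** P2@[8:13],P3@[13:13]
pos 14 'd': at 2 (via fail)  ** P3@[14:14]
pos 15 'd': at 2 (via fail)  ** P3@[15:15]
pos 16 'a': at 3
pos 17 'c': at 21 (via fail)
pos 18 'd': at 22  ** P3@[18:18],P5@[15:18]
pos 19 'a': at 20 (via fail)
pos 20 'c': at 21
pos 21 'b': at 7 (via fail)  ** P6@[20:21]
pos 22 'c': at 8
pos 23 'c': at 9
pos 24 'b': at 10  ** P1@[19:24],P6@[23:24]
pos 25 'a': at 5 (via fail)
pos 26 'c': at 6
pos 27 'b': at 7  ** P6@[26:27]
pos 28 'c': at 8
pos 29 'c': at 9
pos 30 'b': at 10  ** P1@[25:30],P6@[29:30]

Matches: [[0,3],[3,6],[6,1],[6,6],[7,3],[8,3],[13,2],[13,3],[14,3],[15,3],[18,3],[18,5],[21,6],[24,1],[24,6],[27,6],[30,1],[30,6]]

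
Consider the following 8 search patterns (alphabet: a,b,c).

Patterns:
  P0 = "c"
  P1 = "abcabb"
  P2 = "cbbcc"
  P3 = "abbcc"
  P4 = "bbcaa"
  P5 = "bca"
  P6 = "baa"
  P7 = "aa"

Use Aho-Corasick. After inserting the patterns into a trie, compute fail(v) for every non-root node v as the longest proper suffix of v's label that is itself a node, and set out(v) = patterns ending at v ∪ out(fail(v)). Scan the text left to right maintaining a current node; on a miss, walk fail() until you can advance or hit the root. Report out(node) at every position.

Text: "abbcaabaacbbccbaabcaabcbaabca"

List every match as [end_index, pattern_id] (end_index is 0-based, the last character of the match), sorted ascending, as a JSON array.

Build automaton:
Trie nodes:
  0='ε' goto a→2 b→15 c→1
  1='c' goto b→8  ←P0
  2='a' goto a→24 b→3
  3='ab' goto b→12 c→4
  4='abc' goto a→5
  5='abca' goto b→6
  6='abcab' goto b→7
  7='abcabb' goto ·  ←P1
  8='cb' goto b→9
  9='cbb' goto c→10
  10='cbbc' goto c→11
  11='cbbcc' goto ·  ←P2
  12='abb' goto c→13
  13='abbc' goto c→14
  14='abbcc' goto ·  ←P3
  15='b' goto a→22 b→16 c→20
  16='bb' goto c→17
  17='bbc' goto a→18
  18='bbca' goto a→19
  19='bbcaa' goto ·  ←P4
  20='bc' goto a→21
  21='bca' goto ·  ←P5
  22='ba' goto a→23
  23='baa' goto ·  ←P6
  24='aa' goto ·  ←P7

Failure links (BFS by depth):
  n1('c'): parent n0 fail=0; on 'c' 0 → fail=0;  out {0}∪∅={0}
  n2('a'): parent n0 fail=0; on 'a' 0 → fail=0;  out ∅∪∅=∅
  n15('b'): parent n0 fail=0; on 'b' 0 → fail=0;  out ∅∪∅=∅
  n3('ab'): parent n2 fail=0; on 'b' 0 → fail=15;  out ∅∪∅=∅
  n8('cb'): parent n1 fail=0; on 'b' 0 → fail=15;  out ∅∪∅=∅
  n16('bb'): parent n15 fail=0; on 'b' 0 → fail=15;  out ∅∪∅=∅
  n20('bc'): parent n15 fail=0; on 'c' 0 → fail=1;  out ∅∪{0}={0}
  n22('ba'): parent n15 fail=0; on 'a' 0 → fail=2;  out ∅∪∅=∅
  n24('aa'): parent n2 fail=0; on 'a' 0 → fail=2;  out {7}∪∅={7}
  n4('abc'): parent n3 fail=15; on 'c' 15 → fail=20;  out ∅∪{0}={0}
  n9('cbb'): parent n8 fail=15; on 'b' 15 → fail=16;  out ∅∪∅=∅
  n12('abb'): parent n3 fail=15; on 'b' 15 → fail=16;  out ∅∪∅=∅
  n17('bbc'): parent n16 fail=15; on 'c' 15 → fail=20;  out ∅∪{0}={0}
  n21('bca'): parent n20 fail=1; on 'a' 1→0 → fail=2;  out {5}∪∅={5}
  n23('baa'): parent n22 fail=2; on 'a' 2 → fail=24;  out {6}∪{7}={6,7}
  n5('abca'): parent n4 fail=20; on 'a' 20 → fail=21;  out ∅∪{5}={5}
  n10('cbbc'): parent n9 fail=16; on 'c' 16 → fail=17;  out ∅∪{0}={0}
  n13('abbc'): parent n12 fail=16; on 'c' 16 → fail=17;  out ∅∪{0}={0}
  n18('bbca'): parent n17 fail=20; on 'a' 20 → fail=21;  out ∅∪{5}={5}
  n6('abcab'): parent n5 fail=21; on 'b' 21→2 → fail=3;  out ∅∪∅=∅
  n11('cbbcc'): parent n10 fail=17; on 'c' 17→20→1→0 → fail=1;  out {2}∪{0}={0,2}
  n14('abbcc'): parent n13 fail=17; on 'c' 17→20→1→0 → fail=1;  out {3}∪{0}={0,3}
  n19('bbcaa'): parent n18 fail=21; on 'a' 21→2 → fail=24;  out {4}∪{7}={4,7}
  n7('abcabb'): parent n6 fail=3; on 'b' 3 → fail=12;  out {1}∪∅={1}

Text stream:
[0] read 'a'  n0⇒n2
[1] read 'b'  n2⇒n3
[2] read 'b'  n3⇒n12
[3] read 'c'  n12⇒n13  → match P0@[3:3]
[4] read 'a'  n13⇒n18 (fail-walked)  → match P5@[2:4]
[5] read 'a'  n18⇒n19  → match P4@[1:5],P7@[4:5]
[6] read 'b'  n19⇒n3 (fail-walked)
[7] read 'a'  n3⇒n22 (fail-walked)
[8] read 'a'  n22⇒n23  → match P6@[6:8],P7@[7:8]
[9] read 'c'  n23⇒n1 (fail-walked)  → match P0@[9:9]
[10] read 'b'  n1⇒n8
[11] read 'b'  n8⇒n9
[12] read 'c'  n9⇒n10  → match P0@[12:12]
[13] read 'c'  n10⇒n11  → match P0@[13:13],P2@[9:13]
[14] read 'b'  n11⇒n8 (fail-walked)
[15] read 'a'  n8⇒n22 (fail-walked)
[16] read 'a'  n22⇒n23  → match P6@[14:16],P7@[15:16]
[17] read 'b'  n23⇒n3 (fail-walked)
[18] read 'c'  n3⇒n4  → match P0@[18:18]
[19] read 'a'  n4⇒n5  → match P5@[17:19]
[20] read 'a'  n5⇒n24 (fail-walked)  → match P7@[19:20]
[21] read 'b'  n24⇒n3 (fail-walked)
[22] read 'c'  n3⇒n4  → match P0@[22:22]
[23] read 'b'  n4⇒n8 (fail-walked)
[24] read 'a'  n8⇒n22 (fail-walked)
[25] read 'a'  n22⇒n23  → match P6@[23:25],P7@[24:25]
[26] read 'b'  n23⇒n3 (fail-walked)
[27] read 'c'  n3⇒n4  → match P0@[27:27]
[28] read 'a'  n4⇒n5  → match P5@[26:28]

All matches (sorted): [[3,0],[4,5],[5,4],[5,7],[8,6],[8,7],[9,0],[12,0],[13,0],[13,2],[16,6],[16,7],[18,0],[19,5],[20,7],[22,0],[25,6],[25,7],[27,0],[28,5]]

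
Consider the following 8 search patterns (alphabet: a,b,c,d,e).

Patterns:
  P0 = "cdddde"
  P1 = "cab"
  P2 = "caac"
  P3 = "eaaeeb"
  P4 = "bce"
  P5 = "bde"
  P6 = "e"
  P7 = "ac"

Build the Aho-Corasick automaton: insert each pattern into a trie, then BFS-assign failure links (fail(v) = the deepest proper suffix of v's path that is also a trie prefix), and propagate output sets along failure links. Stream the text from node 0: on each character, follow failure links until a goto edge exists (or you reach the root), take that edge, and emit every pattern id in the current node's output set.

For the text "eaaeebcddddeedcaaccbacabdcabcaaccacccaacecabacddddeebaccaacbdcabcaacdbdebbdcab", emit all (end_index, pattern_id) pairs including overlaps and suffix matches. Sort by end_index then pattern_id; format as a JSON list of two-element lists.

Build:
Trie nodes:
  0='ε' goto a→22 b→17 c→1 e→11
  1='c' goto a→7 d→2
  2='cd' goto d→3
  3='cdd' goto d→4
  4='cddd' goto d→5
  5='cdddd' goto e→6
  6='cdddde' goto ·  ←P0
  7='ca' goto a→9 b→8
  8='cab' goto ·  ←P1
  9='caa' goto c→10
  10='caac' goto ·  ←P2
  11='e' goto a→12  ←P6
  12='ea' goto a→13
  13='eaa' goto e→14
  14='eaae' goto e→15
  15='eaaee' goto b→16
  16='eaaeeb' goto ·  ←P3
  17='b' goto c→18 d→20
  18='bc' goto e→19
  19='bce' goto ·  ←P4
  20='bd' goto e→21
  21='bde' goto ·  ←P5
  22='a' goto c→23
  23='ac' goto ·  ←P7

Failure links (BFS by depth):
  fail(1) 'c': from fail(0)=0 chase 'c': 0 ⇒ 0;  out=∅∪out(0)=∅
  fail(11) 'e': from fail(0)=0 chase 'e': 0 ⇒ 0;  out={6}∪out(0)={6}
  fail(17) 'b': from fail(0)=0 chase 'b': 0 ⇒ 0;  out=∅∪out(0)=∅
  fail(22) 'a': from fail(0)=0 chase 'a': 0 ⇒ 0;  out=∅∪out(0)=∅
  fail(2) 'cd': from fail(1)=0 chase 'd': 0 ⇒ 0;  out=∅∪out(0)=∅
  fail(7) 'ca': from fail(1)=0 chase 'a': 0 ⇒ 22;  out=∅∪out(22)=∅
  fail(12) 'ea': from fail(11)=0 chase 'a': 0 ⇒ 22;  out=∅∪out(22)=∅
  fail(18) 'bc': from fail(17)=0 chase 'c': 0 ⇒ 1;  out=∅∪out(1)=∅
  fail(20) 'bd': from fail(17)=0 chase 'd': 0 ⇒ 0;  out=∅∪out(0)=∅
  fail(23) 'ac': from fail(22)=0 chase 'c': 0 ⇒ 1;  out={7}∪out(1)={7}
  fail(3) 'cdd': from fail(2)=0 chase 'd': 0 ⇒ 0;  out=∅∪out(0)=∅
  fail(8) 'cab': from fail(7)=22 chase 'b': 22→0 ⇒ 17;  out={1}∪out(17)={1}
  fail(9) 'caa': from fail(7)=22 chase 'a': 22→0 ⇒ 22;  out=∅∪out(22)=∅
  fail(13) 'eaa': from fail(12)=22 chase 'a': 22→0 ⇒ 22;  out=∅∪out(22)=∅
  fail(19) 'bce': from fail(18)=1 chase 'e': 1→0 ⇒ 11;  out={4}∪out(11)={4,6}
  fail(21) 'bde': from fail(20)=0 chase 'e': 0 ⇒ 11;  out={5}∪out(11)={5,6}
  fail(4) 'cddd': from fail(3)=0 chase 'd': 0 ⇒ 0;  out=∅∪out(0)=∅
  fail(10) 'caac': from fail(9)=22 chase 'c': 22 ⇒ 23;  out={2}∪out(23)={2,7}
  fail(14) 'eaae': from fail(13)=22 chase 'e': 22→0 ⇒ 11;  out=∅∪out(11)={6}
  fail(5) 'cdddd': from fail(4)=0 chase 'd': 0 ⇒ 0;  out=∅∪out(0)=∅
  fail(15) 'eaaee': from fail(14)=11 chase 'e': 11→0 ⇒ 11;  out=∅∪out(11)={6}
  fail(6) 'cdddde': from fail(5)=0 chase 'e': 0 ⇒ 11;  out={0}∪out(11)={0,6}
  fail(16) 'eaaeeb': from fail(15)=11 chase 'b': 11→0 ⇒ 17;  out={3}∪out(17)={3}

Run:
pos 0 'e': at 11  → match P6@[0:0]
pos 1 'a': at 12
pos 2 'a': at 13
pos 3 'e': at 14  → match P6@[3:3]
pos 4 'e': at 15  → match P6@[4:4]
pos 5 'b': at 16  → match P3@[0:5]
pos 6 'c': at 18 (fail-walked)
pos 7 'd': at 2 (fail-walked)
pos 8 'd': at 3
pos 9 'd': at 4
pos 10 'd': at 5
pos 11 'e': at 6  → match P0@[6:11],P6@[11:11]
pos 12 'e': at 11 (fail-walked)  → match P6@[12:12]
pos 13 'd': at 0 (fail-walked)
pos 14 'c': at 1
pos 15 'a': at 7
pos 16 'a': at 9
pos 17 'c': at 10  → match P2@[14:17],P7@[16:17]
pos 18 'c': at 1 (fail-walked)
pos 19 'b': at 17 (fail-walked)
pos 20 'a': at 22 (fail-walked)
pos 21 'c': at 23  → match P7@[20:21]
pos 22 'a': at 7 (fail-walked)
pos 23 'b': at 8  → match P1@[21:23]
pos 24 'd': at 20 (fail-walked)
pos 25 'c': at 1 (fail-walked)
pos 26 'a': at 7
pos 27 'b': at 8  → match P1@[25:27]
pos 28 'c': at 18 (fail-walked)
pos 29 'a': at 7 (fail-walked)
pos 30 'a': at 9
pos 31 'c': at 10  → match P2@[28:31],P7@[30:31]
pos 32 'c': at 1 (fail-walked)
pos 33 'a': at 7
pos 34 'c': at 23 (fail-walked)  → match P7@[33:34]
pos 35 'c': at 1 (fail-walked)
pos 36 'c': at 1 (fail-walked)
pos 37 'a': at 7
pos 38 'a': at 9
pos 39 'c': at 10  → match P2@[36:39],P7@[38:39]
pos 40 'e': at 11 (fail-walked)  → match P6@[40:40]
pos 41 'c': at 1 (fail-walked)
pos 42 'a': at 7
pos 43 'b': at 8  → match P1@[41:43]
pos 44 'a': at 22 (fail-walked)
pos 45 'c': at 23  → match P7@[44:45]
pos 46 'd': at 2 (fail-walked)
pos 47 'd': at 3
pos 48 'd': at 4
pos 49 'd': at 5
pos 50 'e': at 6  → match P0@[45:50],P6@[50:50]
pos 51 'e': at 11 (fail-walked)  → match P6@[51:51]
pos 52 'b': at 17 (fail-walked)
pos 53 'a': at 22 (fail-walked)
pos 54 'c': at 23  → match P7@[53:54]
pos 55 'c': at 1 (fail-walked)
pos 56 'a': at 7
pos 57 'a': at 9
pos 58 'c': at 10  → match P2@[55:58],P7@[57:58]
pos 59 'b': at 17 (fail-walked)
pos 60 'd': at 20
pos 61 'c': at 1 (fail-walked)
pos 62 'a': at 7
pos 63 'b': at 8  → match P1@[61:63]
pos 64 'c': at 18 (fail-walked)
pos 65 'a': at 7 (fail-walked)
pos 66 'a': at 9
pos 67 'c': at 10  → match P2@[64:67],P7@[66:67]
pos 68 'd': at 2 (fail-walked)
pos 69 'b': at 17 (fail-walked)
pos 70 'd': at 20
pos 71 'e': at 21  → match P5@[69:71],P6@[71:71]
pos 72 'b': at 17 (fail-walked)
pos 73 'b': at 17 (fail-walked)
pos 74 'd': at 20
pos 75 'c': at 1 (fail-walked)
pos 76 'a': at 7
pos 77 'b': at 8  → match P1@[75:77]

All matches (sorted): [[0,6],[3,6],[4,6],[5,3],[11,0],[11,6],[12,6],[17,2],[17,7],[21,7],[23,1],[27,1],[31,2],[31,7],[34,7],[39,2],[39,7],[40,6],[43,1],[45,7],[50,0],[50,6],[51,6],[54,7],[58,2],[58,7],[63,1],[67,2],[67,7],[71,5],[71,6],[77,1]]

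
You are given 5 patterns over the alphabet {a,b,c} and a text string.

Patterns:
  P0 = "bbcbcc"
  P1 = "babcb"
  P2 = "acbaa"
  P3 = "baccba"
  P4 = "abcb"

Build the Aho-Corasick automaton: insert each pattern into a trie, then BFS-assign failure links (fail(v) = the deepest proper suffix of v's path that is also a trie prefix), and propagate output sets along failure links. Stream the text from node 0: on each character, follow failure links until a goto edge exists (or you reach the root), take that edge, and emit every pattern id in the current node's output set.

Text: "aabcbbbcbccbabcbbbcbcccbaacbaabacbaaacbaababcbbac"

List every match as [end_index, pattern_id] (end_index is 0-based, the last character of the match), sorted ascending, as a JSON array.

Build automaton:
Trie (insert patterns):
  0='ε' goto a→11 b→1
  1='b' goto a→7 b→2
  2='bb' goto c→3
  3='bbc' goto b→4
  4='bbcb' goto c→5
  5='bbcbc' goto c→6
  6='bbcbcc' goto ·  [P0 ends]
  7='ba' goto b→8 c→16
  8='bab' goto c→9
  9='babc' goto b→10
  10='babcb' goto ·  [P1 ends]
  11='a' goto b→20 c→12
  12='ac' goto b→13
  13='acb' goto a→14
  14='acba' goto a→15
  15='acbaa' goto ·  [P2 ends]
  16='bac' goto c→17
  17='bacc' goto b→18
  18='baccb' goto a→19
  19='baccba' goto ·  [P3 ends]
  20='ab' goto c→21
  21='abc' goto b→22
  22='abcb' goto ·  [P4 ends]

Failure links (BFS by depth):
  fail(1) 'b': from fail(0)=0 chase 'b': 0 ⇒ 0;  out=∅∪out(0)=∅
  fail(11) 'a': from fail(0)=0 chase 'a': 0 ⇒ 0;  out=∅∪out(0)=∅
  fail(2) 'bb': from fail(1)=0 chase 'b': 0 ⇒ 1;  out=∅∪out(1)=∅
  fail(7) 'ba': from fail(1)=0 chase 'a': 0 ⇒ 11;  out=∅∪out(11)=∅
  fail(12) 'ac': from fail(11)=0 chase 'c': 0 ⇒ 0;  out=∅∪out(0)=∅
  fail(20) 'ab': from fail(11)=0 chase 'b': 0 ⇒ 1;  out=∅∪out(1)=∅
  fail(3) 'bbc': from fail(2)=1 chase 'c': 1→0 ⇒ 0;  out=∅∪out(0)=∅
  fail(8) 'bab': from fail(7)=11 chase 'b': 11 ⇒ 20;  out=∅∪out(20)=∅
  fail(13) 'acb': from fail(12)=0 chase 'b': 0 ⇒ 1;  out=∅∪out(1)=∅
  fail(16) 'bac': from fail(7)=11 chase 'c': 11 ⇒ 12;  out=∅∪out(12)=∅
  fail(21) 'abc': from fail(20)=1 chase 'c': 1→0 ⇒ 0;  out=∅∪out(0)=∅
  fail(4) 'bbcb': from fail(3)=0 chase 'b': 0 ⇒ 1;  out=∅∪out(1)=∅
  fail(9) 'babc': from fail(8)=20 chase 'c': 20 ⇒ 21;  out=∅∪out(21)=∅
  fail(14) 'acba': from fail(13)=1 chase 'a': 1 ⇒ 7;  out=∅∪out(7)=∅
  fail(17) 'bacc': from fail(16)=12 chase 'c': 12→0 ⇒ 0;  out=∅∪out(0)=∅
  fail(22) 'abcb': from fail(21)=0 chase 'b': 0 ⇒ 1;  out={4}∪out(1)={4}
  fail(5) 'bbcbc': from fail(4)=1 chase 'c': 1→0 ⇒ 0;  out=∅∪out(0)=∅
  fail(10) 'babcb': from fail(9)=21 chase 'b': 21 ⇒ 22;  out={1}∪out(22)={1,4}
  fail(15) 'acbaa': from fail(14)=7 chase 'a': 7→11→0 ⇒ 11;  out={2}∪out(11)={2}
  fail(18) 'baccb': from fail(17)=0 chase 'b': 0 ⇒ 1;  out=∅∪out(1)=∅
  fail(6) 'bbcbcc': from fail(5)=0 chase 'c': 0 ⇒ 0;  out={0}∪out(0)={0}
  fail(19) 'baccba': from fail(18)=1 chase 'a': 1 ⇒ 7;  out={3}∪out(7)={3}

Run:
pos 0 'a': at 11
pos 1 'a': at 11 (fail-walked)
pos 2 'b': at 20
pos 3 'c': at 21
pos 4 'b': at 22  → match P4@[1:4]
pos 5 'b': at 2 (fail-walked)
pos 6 'b': at 2 (fail-walked)
pos 7 'c': at 3
pos 8 'b': at 4
pos 9 'c': at 5
pos 10 'c': at 6  → match P0@[5:10]
pos 11 'b': at 1 (fail-walked)
pos 12 'a': at 7
pos 13 'b': at 8
pos 14 'c': at 9
pos 15 'b': at 10  → match P1@[11:15],P4@[12:15]
pos 16 'b': at 2 (fail-walked)
pos 17 'b': at 2 (fail-walked)
pos 18 'c': at 3
pos 19 'b': at 4
pos 20 'c': at 5
pos 21 'c': at 6  → match P0@[16:21]
pos 22 'c': at 0 (fail-walked)
pos 23 'b': at 1
pos 24 'a': at 7
pos 25 'a': at 11 (fail-walked)
pos 26 'c': at 12
pos 27 'b': at 13
pos 28 'a': at 14
pos 29 'a': at 15  → match P2@[25:29]
pos 30 'b': at 20 (fail-walked)
pos 31 'a': at 7 (fail-walked)
pos 32 'c': at 16
pos 33 'b': at 13 (fail-walked)
pos 34 'a': at 14
pos 35 'a': at 15  → match P2@[31:35]
pos 36 'a': at 11 (fail-walked)
pos 37 'c': at 12
pos 38 'b': at 13
pos 39 'a': at 14
pos 40 'a': at 15  → match P2@[36:40]
pos 41 'b': at 20 (fail-walked)
pos 42 'a': at 7 (fail-walked)
pos 43 'b': at 8
pos 44 'c': at 9
pos 45 'b': at 10  → match P1@[41:45],P4@[42:45]
pos 46 'b': at 2 (fail-walked)
pos 47 'a': at 7 (fail-walked)
pos 48 'c': at 16

Result: [[4,4],[10,0],[15,1],[15,4],[21,0],[29,2],[35,2],[40,2],[45,1],[45,4]]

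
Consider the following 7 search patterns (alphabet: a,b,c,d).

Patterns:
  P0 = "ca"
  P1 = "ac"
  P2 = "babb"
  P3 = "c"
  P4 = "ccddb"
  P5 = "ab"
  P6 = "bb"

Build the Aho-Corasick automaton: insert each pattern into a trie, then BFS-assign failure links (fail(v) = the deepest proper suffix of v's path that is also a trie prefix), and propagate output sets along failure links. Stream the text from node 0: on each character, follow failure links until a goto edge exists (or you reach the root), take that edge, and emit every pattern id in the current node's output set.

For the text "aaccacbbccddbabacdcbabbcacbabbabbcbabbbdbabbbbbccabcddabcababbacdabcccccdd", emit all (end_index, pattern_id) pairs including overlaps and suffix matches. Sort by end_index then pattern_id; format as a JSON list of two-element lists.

Construct AC machine:
Trie nodes:
  n0 'ε': a→3 b→5 c→1
  n1 'c': a→2 c→9  ←P3
  n2 'ca': ·  ←P0
  n3 'a': b→13 c→4
  n4 'ac': ·  ←P1
  n5 'b': a→6 b→14
  n6 'ba': b→7
  n7 'bab': b→8
  n8 'babb': ·  ←P2
  n9 'cc': d→10
  n10 'ccd': d→11
  n11 'ccdd': b→12
  n12 'ccddb': ·  ←P4
  n13 'ab': ·  ←P5
  n14 'bb': ·  ←P6

Failure links (BFS by depth):
  n1('c'): parent n0 fail=0; on 'c' 0 → fail=0;  out {3}∪∅={3}
  n3('a'): parent n0 fail=0; on 'a' 0 → fail=0;  out ∅∪∅=∅
  n5('b'): parent n0 fail=0; on 'b' 0 → fail=0;  out ∅∪∅=∅
  n2('ca'): parent n1 fail=0; on 'a' 0 → fail=3;  out {0}∪∅={0}
  n4('ac'): parent n3 fail=0; on 'c' 0 → fail=1;  out {1}∪{3}={1,3}
  n6('ba'): parent n5 fail=0; on 'a' 0 → fail=3;  out ∅∪∅=∅
  n9('cc'): parent n1 fail=0; on 'c' 0 → fail=1;  out ∅∪{3}={3}
  n13('ab'): parent n3 fail=0; on 'b' 0 → fail=5;  out {5}∪∅={5}
  n14('bb'): parent n5 fail=0; on 'b' 0 → fail=5;  out {6}∪∅={6}
  n7('bab'): parent n6 fail=3; on 'b' 3 → fail=13;  out ∅∪{5}={5}
  n10('ccd'): parent n9 fail=1; on 'd' 1→0 → fail=0;  out ∅∪∅=∅
  n8('babb'): parent n7 fail=13; on 'b' 13→5 → fail=14;  out {2}∪{6}={2,6}
  n11('ccdd'): parent n10 fail=0; on 'd' 0 → fail=0;  out ∅∪∅=∅
  n12('ccddb'): parent n11 fail=0; on 'b' 0 → fail=5;  out {4}∪∅={4}

Scan:
pos 0 'a': at 3
pos 1 'a': at 3 (via fail)
pos 2 'c': at 4  emit P1@[1:2],P3@[2:2]
pos 3 'c': at 9 (via fail)  emit P3@[3:3]
pos 4 'a': at 2 (via fail)  emit P0@[3:4]
pos 5 'c': at 4 (via fail)  emit P1@[4:5],P3@[5:5]
pos 6 'b': at 5 (via fail)
pos 7 'b': at 14  emit P6@[6:7]
pos 8 'c': at 1 (via fail)  emit P3@[8:8]
pos 9 'c': at 9  emit P3@[9:9]
pos 10 'd': at 10
pos 11 'd': at 11
pos 12 'b': at 12  emit P4@[8:12]
pos 13 'a': at 6 (via fail)
pos 14 'b': at 7  emit P5@[13:14]
pos 15 'a': at 6 (via fail)
pos 16 'c': at 4 (via fail)  emit P1@[15:16],P3@[16:16]
pos 17 'd': at 0 (via fail)
pos 18 'c': at 1  emit P3@[18:18]
pos 19 'b': at 5 (via fail)
pos 20 'a': at 6
pos 21 'b': at 7  emit P5@[20:21]
pos 22 'b': at 8  emit P2@[19:22],P6@[21:22]
pos 23 'c': at 1 (via fail)  emit P3@[23:23]
pos 24 'a': at 2  emit P0@[23:24]
pos 25 'c': at 4 (via fail)  emit P1@[24:25],P3@[25:25]
pos 26 'b': at 5 (via fail)
pos 27 'a': at 6
pos 28 'b': at 7  emit P5@[27:28]
pos 29 'b': at 8  emit P2@[26:29],P6@[28:29]
pos 30 'a': at 6 (via fail)
pos 31 'b': at 7  emit P5@[30:31]
pos 32 'b': at 8  emit P2@[29:32],P6@[31:32]
pos 33 'c': at 1 (via fail)  emit P3@[33:33]
pos 34 'b': at 5 (via fail)
pos 35 'a': at 6
pos 36 'b': at 7  emit P5@[35:36]
pos 37 'b': at 8  emit P2@[34:37],P6@[36:37]
pos 38 'b': at 14 (via fail)  emit P6@[37:38]
pos 39 'd': at 0 (via fail)
pos 40 'b': at 5
pos 41 'a': at 6
pos 42 'b': at 7  emit P5@[41:42]
pos 43 'b': at 8  emit P2@[40:43],P6@[42:43]
pos 44 'b': at 14 (via fail)  emit P6@[43:44]
pos 45 'b': at 14 (via fail)  emit P6@[44:45]
pos 46 'b': at 14 (via fail)  emit P6@[45:46]
pos 47 'c': at 1 (via fail)  emit P3@[47:47]
pos 48 'c': at 9  emit P3@[48:48]
pos 49 'a': at 2 (via fail)  emit P0@[48:49]
pos 50 'b': at 13 (via fail)  emit P5@[49:50]
pos 51 'c': at 1 (via fail)  emit P3@[51:51]
pos 52 'd': at 0 (via fail)
pos 53 'd': at 0
pos 54 'a': at 3
pos 55 'b': at 13  emit P5@[54:55]
pos 56 'c': at 1 (via fail)  emit P3@[56:56]
pos 57 'a': at 2  emit P0@[56:57]
pos 58 'b': at 13 (via fail)  emit P5@[57:58]
pos 59 'a': at 6 (via fail)
pos 60 'b': at 7  emit P5@[59:60]
pos 61 'b': at 8  emit P2@[58:61],P6@[60:61]
pos 62 'a': at 6 (via fail)
pos 63 'c': at 4 (via fail)  emit P1@[62:63],P3@[63:63]
pos 64 'd': at 0 (via fail)
pos 65 'a': at 3
pos 66 'b': at 13  emit P5@[65:66]
pos 67 'c': at 1 (via fail)  emit P3@[67:67]
pos 68 'c': at 9  emit P3@[68:68]
pos 69 'c': at 9 (via fail)  emit P3@[69:69]
pos 70 'c': at 9 (via fail)  emit P3@[70:70]
pos 71 'c': at 9 (via fail)  emit P3@[71:71]
pos 72 'd': at 10
pos 73 'd': at 11

All matches (sorted): [[2,1],[2,3],[3,3],[4,0],[5,1],[5,3],[7,6],[8,3],[9,3],[12,4],[14,5],[16,1],[16,3],[18,3],[21,5],[22,2],[22,6],[23,3],[24,0],[25,1],[25,3],[28,5],[29,2],[29,6],[31,5],[32,2],[32,6],[33,3],[36,5],[37,2],[37,6],[38,6],[42,5],[43,2],[43,6],[44,6],[45,6],[46,6],[47,3],[48,3],[49,0],[50,5],[51,3],[55,5],[56,3],[57,0],[58,5],[60,5],[61,2],[61,6],[63,1],[63,3],[66,5],[67,3],[68,3],[69,3],[70,3],[71,3]]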